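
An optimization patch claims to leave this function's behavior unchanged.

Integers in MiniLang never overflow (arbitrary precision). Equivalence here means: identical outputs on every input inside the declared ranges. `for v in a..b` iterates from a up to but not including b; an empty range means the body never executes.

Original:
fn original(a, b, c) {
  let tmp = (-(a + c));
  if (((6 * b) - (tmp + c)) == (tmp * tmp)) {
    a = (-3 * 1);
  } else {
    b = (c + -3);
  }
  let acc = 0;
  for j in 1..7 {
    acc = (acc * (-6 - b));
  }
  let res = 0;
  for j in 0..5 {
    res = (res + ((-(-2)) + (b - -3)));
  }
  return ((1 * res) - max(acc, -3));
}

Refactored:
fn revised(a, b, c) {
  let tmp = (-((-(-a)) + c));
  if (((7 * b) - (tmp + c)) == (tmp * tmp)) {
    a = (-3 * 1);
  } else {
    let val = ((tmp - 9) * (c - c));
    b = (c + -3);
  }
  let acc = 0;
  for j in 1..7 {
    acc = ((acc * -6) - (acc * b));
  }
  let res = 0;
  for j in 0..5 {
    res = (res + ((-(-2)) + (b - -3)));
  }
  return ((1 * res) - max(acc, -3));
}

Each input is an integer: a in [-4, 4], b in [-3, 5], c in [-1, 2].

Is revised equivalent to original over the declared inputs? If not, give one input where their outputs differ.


On input a=-3, b=1, c=1, original returns 15 while revised returns 30.
verdict: not equivalent; witness: a=-3, b=1, c=1


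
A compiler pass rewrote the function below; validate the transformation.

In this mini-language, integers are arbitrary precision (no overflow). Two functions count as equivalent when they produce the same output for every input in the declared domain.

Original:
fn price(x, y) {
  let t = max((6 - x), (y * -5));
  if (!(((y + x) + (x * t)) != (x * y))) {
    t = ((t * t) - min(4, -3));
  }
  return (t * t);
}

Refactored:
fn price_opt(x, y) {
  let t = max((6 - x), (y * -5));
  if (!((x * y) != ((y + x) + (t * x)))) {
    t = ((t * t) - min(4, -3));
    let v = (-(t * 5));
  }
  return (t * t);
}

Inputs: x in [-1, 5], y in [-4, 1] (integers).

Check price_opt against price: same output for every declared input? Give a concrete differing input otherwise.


Behavior is preserved: although arithmetic usage differs, and statement counts differ, and local variable names differ, and constant usage differs, the outputs never diverge.
Tracing x=-1, y=1: price: t=7, then (!(((y + x) + (x * t)) != (x * y))) is false, then returns 49 | price_opt: t=7, then (!((x * y) != ((y + x) + (t * x)))) is false, then returns 49 — matching result 49.
Sweeping the whole domain (42 inputs) finds no disagreement.
verdict: equivalent


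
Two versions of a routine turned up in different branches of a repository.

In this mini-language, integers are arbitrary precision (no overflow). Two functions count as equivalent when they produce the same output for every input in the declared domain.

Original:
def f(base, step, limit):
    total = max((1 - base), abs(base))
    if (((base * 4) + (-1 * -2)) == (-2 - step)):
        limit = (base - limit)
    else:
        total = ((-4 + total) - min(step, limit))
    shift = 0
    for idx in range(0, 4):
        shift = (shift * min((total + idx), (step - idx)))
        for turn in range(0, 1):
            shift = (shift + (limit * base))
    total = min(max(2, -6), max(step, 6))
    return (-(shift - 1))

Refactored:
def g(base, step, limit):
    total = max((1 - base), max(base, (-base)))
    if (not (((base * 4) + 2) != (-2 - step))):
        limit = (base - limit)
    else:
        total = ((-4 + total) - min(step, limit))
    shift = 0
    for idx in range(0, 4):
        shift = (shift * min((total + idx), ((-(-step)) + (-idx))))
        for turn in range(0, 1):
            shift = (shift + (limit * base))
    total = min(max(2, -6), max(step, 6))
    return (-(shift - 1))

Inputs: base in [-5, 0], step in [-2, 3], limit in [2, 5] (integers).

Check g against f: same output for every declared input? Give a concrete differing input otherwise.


Equivalent — the differences include comparison usage differs, plus min/max/abs usage differs, plus constant usage differs, plus boolean connective usage differs, plus arithmetic usage differs, yet no declared input distinguishes the two.
One worked example (base=-3, step=2, limit=3) — f: total := 4 | (((base * 4) + (-1 * -2)) == (-2 - step)): false | total := -2 | shift := 0 | iter idx=0: | shift := 0 | iter turn=0: | shift := -9 | iter idx=1: | shift := 9 | iter turn=0: | shift := 0 | iter idx=2: | shift := 0 | iter turn=0: | shift := -9 | iter idx=3: | shift := 9 | iter turn=0: | shift := 0 | total := 2 | result 1; g: total := 4 | (not (((base * 4) + 2) != (-2 - step))): false | total := -2 | shift := 0 | iter idx=0: | shift := 0 | iter turn=0: | shift := -9 | iter idx=1: | shift := 9 | iter turn=0: | shift := 0 | iter idx=2: | shift := 0 | iter turn=0: | shift := -9 | iter idx=3: | shift := 9 | iter turn=0: | shift := 0 | total := 2 | result 1; agreement on 1.
An exhaustive pass over the 144 declared inputs shows identical outputs.
verdict: equivalent


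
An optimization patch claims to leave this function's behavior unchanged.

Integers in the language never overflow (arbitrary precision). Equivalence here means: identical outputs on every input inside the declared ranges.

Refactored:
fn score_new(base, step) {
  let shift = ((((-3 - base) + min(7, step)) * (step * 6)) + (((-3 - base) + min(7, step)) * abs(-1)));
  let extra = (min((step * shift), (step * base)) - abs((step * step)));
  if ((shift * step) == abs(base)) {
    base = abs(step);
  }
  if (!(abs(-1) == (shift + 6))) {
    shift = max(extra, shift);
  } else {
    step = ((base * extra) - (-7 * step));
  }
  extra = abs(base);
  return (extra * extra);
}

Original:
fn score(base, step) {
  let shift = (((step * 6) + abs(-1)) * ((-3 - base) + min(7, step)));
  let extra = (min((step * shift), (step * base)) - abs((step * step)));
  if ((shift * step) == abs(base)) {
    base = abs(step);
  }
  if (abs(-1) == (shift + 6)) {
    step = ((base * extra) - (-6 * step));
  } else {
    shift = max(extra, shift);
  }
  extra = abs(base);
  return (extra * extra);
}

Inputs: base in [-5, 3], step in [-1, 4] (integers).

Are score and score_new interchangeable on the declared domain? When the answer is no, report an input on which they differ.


The edit looks behavioral (`-6` became `-7`), but over these ranges it never changes the outcome; all 54 inputs agree.
verdict: equivalent


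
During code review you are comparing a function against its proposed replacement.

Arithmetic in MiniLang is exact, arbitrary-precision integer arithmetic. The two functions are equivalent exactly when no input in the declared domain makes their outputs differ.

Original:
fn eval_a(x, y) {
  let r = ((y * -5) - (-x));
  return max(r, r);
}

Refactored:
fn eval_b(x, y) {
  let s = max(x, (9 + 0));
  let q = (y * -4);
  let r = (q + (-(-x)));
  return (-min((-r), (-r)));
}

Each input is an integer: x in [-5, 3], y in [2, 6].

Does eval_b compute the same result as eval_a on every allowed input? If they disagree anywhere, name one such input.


x=-5, y=2 yields -15 from eval_a but -13 from eval_b.
verdict: not equivalent; witness: x=-5, y=2


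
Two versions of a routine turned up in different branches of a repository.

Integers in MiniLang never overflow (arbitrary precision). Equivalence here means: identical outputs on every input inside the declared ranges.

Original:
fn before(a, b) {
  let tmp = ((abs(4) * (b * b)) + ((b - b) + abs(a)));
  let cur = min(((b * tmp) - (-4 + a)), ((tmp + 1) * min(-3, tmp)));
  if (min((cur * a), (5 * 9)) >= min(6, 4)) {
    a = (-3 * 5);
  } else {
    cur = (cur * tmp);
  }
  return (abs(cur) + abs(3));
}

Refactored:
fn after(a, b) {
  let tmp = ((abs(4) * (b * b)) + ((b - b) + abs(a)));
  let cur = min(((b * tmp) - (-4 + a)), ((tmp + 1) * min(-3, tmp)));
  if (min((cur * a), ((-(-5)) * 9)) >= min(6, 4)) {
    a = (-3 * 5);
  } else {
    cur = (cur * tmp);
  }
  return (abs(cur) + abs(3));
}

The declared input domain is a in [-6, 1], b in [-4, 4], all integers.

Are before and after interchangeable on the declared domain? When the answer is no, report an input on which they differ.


Equivalent — the differences include same computation, different form, yet no declared input distinguishes the two.
As a probe, take a=-2, b=-3: before runs tmp = 38; cur = -117; (min((cur * a), (5 * 9)) >= min(6, 4)) -> true; a = -15; return 120; after runs tmp = 38; cur = -117; (min((cur * a), ((-(-5)) * 9)) >= min(6, 4)) -> true; a = -15; return 120; both end at 120.
Across all 72 domain points the two functions coincide.
verdict: equivalent


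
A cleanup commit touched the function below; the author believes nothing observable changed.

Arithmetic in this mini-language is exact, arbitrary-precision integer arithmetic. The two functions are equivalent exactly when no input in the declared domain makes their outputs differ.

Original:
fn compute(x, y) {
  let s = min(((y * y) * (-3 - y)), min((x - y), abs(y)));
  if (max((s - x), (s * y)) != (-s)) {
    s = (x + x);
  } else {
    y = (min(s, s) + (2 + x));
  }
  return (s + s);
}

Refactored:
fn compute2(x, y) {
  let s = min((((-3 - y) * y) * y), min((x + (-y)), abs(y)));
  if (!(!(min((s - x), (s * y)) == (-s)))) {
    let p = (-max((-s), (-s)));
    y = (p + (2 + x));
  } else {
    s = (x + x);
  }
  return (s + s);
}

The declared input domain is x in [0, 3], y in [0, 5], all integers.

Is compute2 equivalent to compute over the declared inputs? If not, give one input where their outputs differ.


The rewrite breaks on x=1, y=0, where the results are 0 and 4.
compute: s = 0; (max((s - x), (s * y)) != (-s)) -> false; y = 3; return 0
compute2: s = 0; (!(!(min((s - x), (s * y)) == (-s)))) -> false; s = 2; return 4
verdict: not equivalent; witness: x=1, y=0


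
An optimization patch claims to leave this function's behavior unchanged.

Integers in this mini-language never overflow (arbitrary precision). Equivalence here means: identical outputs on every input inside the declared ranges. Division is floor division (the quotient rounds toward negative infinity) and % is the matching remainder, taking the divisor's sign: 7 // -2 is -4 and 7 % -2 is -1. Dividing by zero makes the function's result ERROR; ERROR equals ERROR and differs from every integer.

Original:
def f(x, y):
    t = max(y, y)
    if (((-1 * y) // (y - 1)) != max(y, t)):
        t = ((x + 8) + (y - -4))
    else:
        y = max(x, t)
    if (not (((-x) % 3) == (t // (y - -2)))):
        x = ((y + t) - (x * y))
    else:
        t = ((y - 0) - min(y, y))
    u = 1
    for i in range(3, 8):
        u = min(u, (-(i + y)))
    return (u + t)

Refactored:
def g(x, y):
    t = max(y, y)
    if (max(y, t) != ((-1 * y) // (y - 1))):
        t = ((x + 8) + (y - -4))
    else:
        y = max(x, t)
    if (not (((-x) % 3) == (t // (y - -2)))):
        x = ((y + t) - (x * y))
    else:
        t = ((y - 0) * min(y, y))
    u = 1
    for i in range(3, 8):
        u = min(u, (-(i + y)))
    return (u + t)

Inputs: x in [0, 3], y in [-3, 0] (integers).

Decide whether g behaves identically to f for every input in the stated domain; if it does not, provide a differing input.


There is a counterexample at x=3, y=0: -10 on one side, -1 on the other.
f: t becomes 0; next (((-1 * y) // (y - 1)) != max(y, t)) evaluates to false; next y becomes 3; next (not (((-x) % 3) == (t // (y - -2)))) evaluates to false; next t becomes 0; next u becomes 1; next at i=3:; next u becomes -6; next at i=4:; next u becomes -7; next at i=5:; next u becomes -8; next at i=6:; next u becomes -9; next at i=7:; next u becomes -10; next final value -10
g: t becomes 0; next (max(y, t) != ((-1 * y) // (y - 1))) evaluates to false; next y becomes 3; next (not (((-x) % 3) == (t // (y - -2)))) evaluates to false; next t becomes 9; next u becomes 1; next at i=3:; next u becomes -6; next at i=4:; next u becomes -7; next at i=5:; next u becomes -8; next at i=6:; next u becomes -9; next at i=7:; next u becomes -10; next final value -1
verdict: not equivalent; witness: x=3, y=0


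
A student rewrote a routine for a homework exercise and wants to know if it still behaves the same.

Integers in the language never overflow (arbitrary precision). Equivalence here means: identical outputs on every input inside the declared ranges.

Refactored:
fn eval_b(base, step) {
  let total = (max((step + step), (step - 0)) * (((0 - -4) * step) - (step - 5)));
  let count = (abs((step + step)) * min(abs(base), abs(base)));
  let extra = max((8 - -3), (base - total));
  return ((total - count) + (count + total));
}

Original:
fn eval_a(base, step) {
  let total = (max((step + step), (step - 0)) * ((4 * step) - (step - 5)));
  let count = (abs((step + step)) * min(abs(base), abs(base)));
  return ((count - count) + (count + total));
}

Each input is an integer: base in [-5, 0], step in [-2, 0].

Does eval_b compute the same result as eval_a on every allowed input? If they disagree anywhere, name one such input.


Try base=-5, step=-2.
eval_a: total := 2 | count := 20 | result 22
eval_b: total := 2 | count := 20 | extra := 11 | result 4
22 vs 4 — the two versions disagree here.
verdict: not equivalent; witness: base=-5, step=-2


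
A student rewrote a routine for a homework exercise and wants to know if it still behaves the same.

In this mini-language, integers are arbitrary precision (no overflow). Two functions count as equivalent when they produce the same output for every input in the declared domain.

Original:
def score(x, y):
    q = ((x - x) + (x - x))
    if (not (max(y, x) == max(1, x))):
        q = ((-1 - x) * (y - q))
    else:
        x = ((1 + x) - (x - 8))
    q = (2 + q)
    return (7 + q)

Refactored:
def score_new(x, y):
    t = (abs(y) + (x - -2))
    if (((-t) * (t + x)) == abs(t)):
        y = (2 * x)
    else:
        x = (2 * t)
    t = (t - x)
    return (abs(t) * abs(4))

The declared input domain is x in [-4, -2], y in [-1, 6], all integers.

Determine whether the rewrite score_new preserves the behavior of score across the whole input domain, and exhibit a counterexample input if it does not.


The rewrite breaks on x=-4, y=-1, where the results are 6 and 4.
score: q = 0; (not (max(y, x) == max(1, x))) -> true; q = -3; q = -1; return 6
score_new: t = -1; (((-t) * (t + x)) == abs(t)) -> false; x = -2; t = 1; return 4
verdict: not equivalent; witness: x=-4, y=-1


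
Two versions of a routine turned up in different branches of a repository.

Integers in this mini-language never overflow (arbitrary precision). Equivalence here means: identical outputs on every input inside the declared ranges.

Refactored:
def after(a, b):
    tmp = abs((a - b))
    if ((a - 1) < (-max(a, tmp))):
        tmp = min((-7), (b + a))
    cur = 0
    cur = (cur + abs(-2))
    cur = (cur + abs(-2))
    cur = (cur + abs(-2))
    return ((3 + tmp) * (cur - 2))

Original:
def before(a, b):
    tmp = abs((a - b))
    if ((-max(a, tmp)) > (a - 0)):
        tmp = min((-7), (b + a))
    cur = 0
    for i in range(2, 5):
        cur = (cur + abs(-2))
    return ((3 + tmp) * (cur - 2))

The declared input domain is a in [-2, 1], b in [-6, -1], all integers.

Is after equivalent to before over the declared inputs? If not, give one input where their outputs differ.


a=-2, b=-4 yields 20 from before but -16 from after.
verdict: not equivalent; witness: a=-2, b=-4


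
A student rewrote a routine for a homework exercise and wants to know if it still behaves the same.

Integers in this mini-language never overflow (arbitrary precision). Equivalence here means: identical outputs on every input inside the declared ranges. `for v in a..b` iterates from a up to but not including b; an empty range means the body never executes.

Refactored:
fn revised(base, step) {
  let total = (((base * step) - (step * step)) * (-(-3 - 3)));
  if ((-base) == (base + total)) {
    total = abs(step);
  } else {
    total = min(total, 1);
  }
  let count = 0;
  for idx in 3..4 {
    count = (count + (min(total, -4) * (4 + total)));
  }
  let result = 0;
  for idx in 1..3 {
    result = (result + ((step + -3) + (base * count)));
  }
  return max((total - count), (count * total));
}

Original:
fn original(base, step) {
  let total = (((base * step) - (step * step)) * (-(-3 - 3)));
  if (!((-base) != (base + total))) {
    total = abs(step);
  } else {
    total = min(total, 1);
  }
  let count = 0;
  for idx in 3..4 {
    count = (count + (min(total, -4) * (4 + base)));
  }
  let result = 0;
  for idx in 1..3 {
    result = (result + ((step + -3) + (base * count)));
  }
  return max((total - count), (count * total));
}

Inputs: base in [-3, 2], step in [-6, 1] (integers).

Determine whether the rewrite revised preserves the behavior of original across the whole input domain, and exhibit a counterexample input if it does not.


Take base=-3, step=-6.
original: total := -108 | (!((-base) != (base + total))): false | total := -108 | count := 0 | iter idx=3: | count := -108 | result := 0 | iter idx=1: | result := 315 | iter idx=2: | result := 630 | result 11664
revised: total := -108 | ((-base) == (base + total)): false | total := -108 | count := 0 | iter idx=3: | count := 11232 | result := 0 | iter idx=1: | result := -33705 | iter idx=2: | result := -67410 | result -11340
11664 against -11340: the behavior changed.
verdict: not equivalent; witness: base=-3, step=-6


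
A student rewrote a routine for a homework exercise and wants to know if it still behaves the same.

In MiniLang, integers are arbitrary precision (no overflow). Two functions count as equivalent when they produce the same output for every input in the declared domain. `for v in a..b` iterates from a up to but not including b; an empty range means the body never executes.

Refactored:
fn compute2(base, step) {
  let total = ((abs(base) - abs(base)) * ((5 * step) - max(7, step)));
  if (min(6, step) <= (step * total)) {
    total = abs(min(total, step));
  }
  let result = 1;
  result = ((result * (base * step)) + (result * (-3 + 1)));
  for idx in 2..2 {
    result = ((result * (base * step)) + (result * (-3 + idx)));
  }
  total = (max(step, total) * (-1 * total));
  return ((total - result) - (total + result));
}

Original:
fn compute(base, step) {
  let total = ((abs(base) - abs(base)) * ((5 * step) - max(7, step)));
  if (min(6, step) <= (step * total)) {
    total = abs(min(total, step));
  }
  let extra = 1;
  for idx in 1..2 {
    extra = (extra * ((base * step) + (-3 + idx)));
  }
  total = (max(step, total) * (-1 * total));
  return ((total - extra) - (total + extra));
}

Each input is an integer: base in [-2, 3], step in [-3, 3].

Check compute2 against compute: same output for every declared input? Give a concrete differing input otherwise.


Reading the diff, among the changes: loop structure differs; also arithmetic usage differs; also constant usage differs; also statement counts differ; also local variable names differ.
One worked example (base=-2, step=-2) — compute: total = 0; (min(6, step) <= (step * total)) -> true; total = 2; extra = 1; [idx=1]; extra = 2; total = -4; return -4; compute2: total = 0; (min(6, step) <= (step * total)) -> true; total = 2; result = 1; result = 2; the idx loop: no iterations; total = -4; return -4; agreement on -4.
Sweeping the whole domain (42 inputs) finds no disagreement.
verdict: equivalent


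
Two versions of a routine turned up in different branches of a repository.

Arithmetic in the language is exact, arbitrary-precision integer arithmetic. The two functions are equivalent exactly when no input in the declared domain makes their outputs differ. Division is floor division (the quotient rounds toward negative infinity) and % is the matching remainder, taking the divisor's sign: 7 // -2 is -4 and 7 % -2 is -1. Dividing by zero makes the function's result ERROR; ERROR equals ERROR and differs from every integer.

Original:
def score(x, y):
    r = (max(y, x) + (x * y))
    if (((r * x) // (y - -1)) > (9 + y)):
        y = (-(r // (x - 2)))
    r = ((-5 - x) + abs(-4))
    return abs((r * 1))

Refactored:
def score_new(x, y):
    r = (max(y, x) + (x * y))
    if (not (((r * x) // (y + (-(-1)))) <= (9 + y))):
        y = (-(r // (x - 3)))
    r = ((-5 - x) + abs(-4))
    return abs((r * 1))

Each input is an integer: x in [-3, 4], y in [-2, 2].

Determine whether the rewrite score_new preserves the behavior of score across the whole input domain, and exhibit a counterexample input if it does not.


Not equivalent: x=3, y=-2 separates them (4 vs ERROR).
score: r=-3, then (((r * x) // (y - -1)) > (9 + y)) is true, then y=3, then r=-4, then returns 4
score_new: r=-3, then (not (((r * x) // (y + (-(-1)))) <= (9 + y))) is true, then a zero divisor aborts: ERROR
verdict: not equivalent; witness: x=3, y=-2


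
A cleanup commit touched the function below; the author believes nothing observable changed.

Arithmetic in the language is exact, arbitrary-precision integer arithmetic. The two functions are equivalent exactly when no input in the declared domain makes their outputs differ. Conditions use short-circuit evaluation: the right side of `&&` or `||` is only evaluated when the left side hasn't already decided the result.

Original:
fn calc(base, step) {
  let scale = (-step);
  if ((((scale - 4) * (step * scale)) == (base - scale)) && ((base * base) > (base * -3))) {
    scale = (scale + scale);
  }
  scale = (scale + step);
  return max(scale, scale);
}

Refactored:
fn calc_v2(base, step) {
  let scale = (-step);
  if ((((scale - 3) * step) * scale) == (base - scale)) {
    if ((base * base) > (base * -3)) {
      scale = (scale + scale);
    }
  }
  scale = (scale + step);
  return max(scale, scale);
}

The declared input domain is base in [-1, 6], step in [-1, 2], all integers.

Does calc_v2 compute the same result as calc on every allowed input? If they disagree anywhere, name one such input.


The rewrite breaks on base=3, step=-1, where the results are 0 and 1.
calc: scale becomes 1; next ((((scale - 4) * (step * scale)) == (base - scale)) && ((base * base) > (base * -3))) evaluates to false; next scale becomes 0; next final value 0
calc_v2: scale becomes 1; next ((((scale - 3) * step) * scale) == (base - scale)) evaluates to true; next ((base * base) > (base * -3)) evaluates to true; next scale becomes 2; next scale becomes 1; next final value 1
verdict: not equivalent; witness: base=3, step=-1


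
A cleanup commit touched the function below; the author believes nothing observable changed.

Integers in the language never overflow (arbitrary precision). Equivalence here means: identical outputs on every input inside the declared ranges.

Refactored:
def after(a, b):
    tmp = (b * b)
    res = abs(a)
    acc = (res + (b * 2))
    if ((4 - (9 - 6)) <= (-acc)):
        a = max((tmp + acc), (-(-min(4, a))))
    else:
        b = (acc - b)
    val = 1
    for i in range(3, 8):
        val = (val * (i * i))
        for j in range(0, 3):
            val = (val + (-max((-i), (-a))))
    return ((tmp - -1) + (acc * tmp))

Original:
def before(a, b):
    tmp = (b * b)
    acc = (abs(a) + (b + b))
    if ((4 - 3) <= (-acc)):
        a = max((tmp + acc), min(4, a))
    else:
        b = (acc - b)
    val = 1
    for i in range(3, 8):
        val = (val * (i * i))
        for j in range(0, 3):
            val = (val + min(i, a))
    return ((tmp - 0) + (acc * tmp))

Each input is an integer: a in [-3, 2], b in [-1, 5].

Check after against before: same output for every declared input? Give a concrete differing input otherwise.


Not equivalent: a=-3, b=-1 separates them (2 vs 3).
before: tmp = 1; acc = 1; ((4 - 3) <= (-acc)) -> false; b = 2; val = 1; [i=3]; val = 9; [j=0]; val = 6; [j=1]; val = 3; [j=2]; val = 0; [i=4]; val = 0; [j=0]; val = -3; [j=1]; val = -6; [j=2]; val = -9; [i=5]; val = -225; [j=0]; val = -228; [j=1]; val = -231; [j=2]; val = -234; [i=6]; val = -8424; [j=0]; val = -8427; [j=1]; val = -8430; [j=2]; val = -8433; [i=7]; val = -413217; [j=0]; val = -413220; [j=1]; val = -413223; [j=2]; val = -413226; return 2
after: tmp = 1; res = 3; acc = 1; ((4 - (9 - 6)) <= (-acc)) -> false; b = 2; val = 1; [i=3]; val = 9; [j=0]; val = 6; [j=1]; val = 3; [j=2]; val = 0; [i=4]; val = 0; [j=0]; val = -3; [j=1]; val = -6; [j=2]; val = -9; [i=5]; val = -225; [j=0]; val = -228; [j=1]; val = -231; [j=2]; val = -234; [i=6]; val = -8424; [j=0]; val = -8427; [j=1]; val = -8430; [j=2]; val = -8433; [i=7]; val = -413217; [j=0]; val = -413220; [j=1]; val = -413223; [j=2]; val = -413226; return 3
verdict: not equivalent; witness: a=-3, b=-1


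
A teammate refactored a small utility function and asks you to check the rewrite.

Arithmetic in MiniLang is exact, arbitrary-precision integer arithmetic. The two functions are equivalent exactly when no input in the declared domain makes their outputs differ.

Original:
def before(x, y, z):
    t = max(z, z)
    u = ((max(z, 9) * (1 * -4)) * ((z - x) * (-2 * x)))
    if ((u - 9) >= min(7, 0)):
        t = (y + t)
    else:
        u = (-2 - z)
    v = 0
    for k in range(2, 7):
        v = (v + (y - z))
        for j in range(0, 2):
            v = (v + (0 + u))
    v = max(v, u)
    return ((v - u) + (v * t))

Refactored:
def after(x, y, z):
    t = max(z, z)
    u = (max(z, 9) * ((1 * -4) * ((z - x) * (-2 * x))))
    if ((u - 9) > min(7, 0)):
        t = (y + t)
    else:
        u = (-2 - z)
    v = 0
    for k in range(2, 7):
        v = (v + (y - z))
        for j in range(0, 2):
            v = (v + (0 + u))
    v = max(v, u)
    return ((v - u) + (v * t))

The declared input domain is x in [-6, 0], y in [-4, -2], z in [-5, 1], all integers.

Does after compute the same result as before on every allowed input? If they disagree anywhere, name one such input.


The edit looks behavioral (`((u - 9) >= min(7, 0))` became `((u - 9) > min(7, 0))`), but over these ranges it never changes the outcome.
Spot check at x=0, y=-4, z=-2 — before: t becomes -2; next u becomes 0; next ((u - 9) >= min(7, 0)) evaluates to false; next u becomes 0; next v becomes 0; next at k=2:; next v becomes -2; next at j=0:; next v becomes -2; next at j=1:; next v becomes -2; next at k=3:; next v becomes -4; next at j=0:; next v becomes -4; next at j=1:; next v becomes -4; next at k=4:; next v becomes -6; next at j=0:; next v becomes -6; next at j=1:; next v becomes -6; next at k=5:; next v becomes -8; next at j=0:; next v becomes -8; next at j=1:; next v becomes -8; next at k=6:; next v becomes -10; next at j=0:; next v becomes -10; next at j=1:; next v becomes -10; next v becomes 0; next final value 0. after: t becomes -2; next u becomes 0; next ((u - 9) > min(7, 0)) evaluates to false; next u becomes 0; next v becomes 0; next at k=2:; next v becomes -2; next at j=0:; next v becomes -2; next at j=1:; next v becomes -2; next at k=3:; next v becomes -4; next at j=0:; next v becomes -4; next at j=1:; next v becomes -4; next at k=4:; next v becomes -6; next at j=0:; next v becomes -6; next at j=1:; next v becomes -6; next at k=5:; next v becomes -8; next at j=0:; next v becomes -8; next at j=1:; next v becomes -8; next at k=6:; next v becomes -10; next at j=0:; next v becomes -10; next at j=1:; next v becomes -10; next v becomes 0; next final value 0. Both give 0.
Across all 147 domain points the two functions coincide.
verdict: equivalent


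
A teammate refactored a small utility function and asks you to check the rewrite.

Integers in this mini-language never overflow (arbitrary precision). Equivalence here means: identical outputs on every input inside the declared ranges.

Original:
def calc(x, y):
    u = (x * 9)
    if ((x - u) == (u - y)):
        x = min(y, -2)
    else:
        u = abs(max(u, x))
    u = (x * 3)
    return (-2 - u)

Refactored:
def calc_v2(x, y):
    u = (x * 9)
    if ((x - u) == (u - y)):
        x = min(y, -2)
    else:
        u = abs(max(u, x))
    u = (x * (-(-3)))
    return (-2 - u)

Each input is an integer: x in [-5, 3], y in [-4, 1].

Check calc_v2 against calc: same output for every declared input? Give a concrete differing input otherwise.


Side by side, the visible changes include: same computation, different form.
As a probe, take x=-1, y=-1: calc runs u = -9; ((x - u) == (u - y)) -> false; u = 1; u = -3; return 1; calc_v2 runs u = -9; ((x - u) == (u - y)) -> false; u = 1; u = -3; return 1; both end at 1.
Every one of the 54 inputs gives matching results.
verdict: equivalent


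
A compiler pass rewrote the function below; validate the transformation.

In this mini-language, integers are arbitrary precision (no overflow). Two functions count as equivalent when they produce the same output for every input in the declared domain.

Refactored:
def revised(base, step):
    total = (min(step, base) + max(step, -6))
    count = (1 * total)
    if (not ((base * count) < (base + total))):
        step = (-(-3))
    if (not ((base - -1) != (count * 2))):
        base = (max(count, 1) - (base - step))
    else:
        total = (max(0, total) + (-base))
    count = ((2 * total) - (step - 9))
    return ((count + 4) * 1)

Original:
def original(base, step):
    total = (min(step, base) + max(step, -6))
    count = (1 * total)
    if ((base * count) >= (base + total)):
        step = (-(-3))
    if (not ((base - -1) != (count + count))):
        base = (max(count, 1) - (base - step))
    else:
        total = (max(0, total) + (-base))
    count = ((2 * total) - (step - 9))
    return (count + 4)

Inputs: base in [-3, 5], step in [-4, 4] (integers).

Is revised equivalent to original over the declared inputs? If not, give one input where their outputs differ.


Equivalent — the differences include constant usage differs, and comparison usage differs, and arithmetic usage differs, and boolean connective usage differs, yet no declared input distinguishes the two.
Tracing base=-2, step=2: original: total = 0; count = 0; ((base * count) >= (base + total)) -> true; step = 3; (not ((base - -1) != (count + count))) -> false; total = 2; count = 10; return 14 | revised: total = 0; count = 0; (not ((base * count) < (base + total))) -> true; step = 3; (not ((base - -1) != (count * 2))) -> false; total = 2; count = 10; return 14 — matching result 14.
Sweeping the whole domain (81 inputs) finds no disagreement.
verdict: equivalent


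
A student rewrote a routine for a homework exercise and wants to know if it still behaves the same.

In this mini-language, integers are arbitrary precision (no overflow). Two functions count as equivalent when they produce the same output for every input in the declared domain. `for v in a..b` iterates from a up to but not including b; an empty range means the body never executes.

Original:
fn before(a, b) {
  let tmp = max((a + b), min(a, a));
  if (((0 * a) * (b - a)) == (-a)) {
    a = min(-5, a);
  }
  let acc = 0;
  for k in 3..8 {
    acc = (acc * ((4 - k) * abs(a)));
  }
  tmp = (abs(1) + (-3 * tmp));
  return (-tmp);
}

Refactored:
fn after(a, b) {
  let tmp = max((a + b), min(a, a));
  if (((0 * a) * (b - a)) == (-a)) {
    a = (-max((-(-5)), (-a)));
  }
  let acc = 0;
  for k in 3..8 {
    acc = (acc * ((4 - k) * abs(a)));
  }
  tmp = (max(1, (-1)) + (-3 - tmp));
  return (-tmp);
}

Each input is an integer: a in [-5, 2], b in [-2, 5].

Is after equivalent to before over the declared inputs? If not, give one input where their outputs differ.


Input a=-5, b=-2: -16 from before versus -3 from after.
verdict: not equivalent; witness: a=-5, b=-2


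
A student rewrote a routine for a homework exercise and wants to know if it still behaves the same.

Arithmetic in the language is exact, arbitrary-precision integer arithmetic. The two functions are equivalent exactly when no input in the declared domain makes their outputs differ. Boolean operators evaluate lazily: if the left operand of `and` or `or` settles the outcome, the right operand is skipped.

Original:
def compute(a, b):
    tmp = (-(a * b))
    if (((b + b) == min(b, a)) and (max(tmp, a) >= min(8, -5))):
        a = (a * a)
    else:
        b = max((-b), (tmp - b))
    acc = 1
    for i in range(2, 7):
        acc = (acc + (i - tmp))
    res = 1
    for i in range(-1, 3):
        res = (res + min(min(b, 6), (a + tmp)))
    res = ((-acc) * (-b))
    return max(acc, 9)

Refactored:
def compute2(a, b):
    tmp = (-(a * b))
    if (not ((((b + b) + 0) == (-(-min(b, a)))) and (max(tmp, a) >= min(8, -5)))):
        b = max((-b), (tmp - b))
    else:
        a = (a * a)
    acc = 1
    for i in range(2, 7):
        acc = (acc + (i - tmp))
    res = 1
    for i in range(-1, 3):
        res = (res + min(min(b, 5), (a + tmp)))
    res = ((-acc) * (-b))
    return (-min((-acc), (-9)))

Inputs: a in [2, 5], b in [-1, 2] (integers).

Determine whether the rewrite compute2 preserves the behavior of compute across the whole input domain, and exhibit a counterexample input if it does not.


The edit looks behavioral (`6` became `5`), but over these ranges it never changes the outcome; all 16 inputs agree.
verdict: equivalent


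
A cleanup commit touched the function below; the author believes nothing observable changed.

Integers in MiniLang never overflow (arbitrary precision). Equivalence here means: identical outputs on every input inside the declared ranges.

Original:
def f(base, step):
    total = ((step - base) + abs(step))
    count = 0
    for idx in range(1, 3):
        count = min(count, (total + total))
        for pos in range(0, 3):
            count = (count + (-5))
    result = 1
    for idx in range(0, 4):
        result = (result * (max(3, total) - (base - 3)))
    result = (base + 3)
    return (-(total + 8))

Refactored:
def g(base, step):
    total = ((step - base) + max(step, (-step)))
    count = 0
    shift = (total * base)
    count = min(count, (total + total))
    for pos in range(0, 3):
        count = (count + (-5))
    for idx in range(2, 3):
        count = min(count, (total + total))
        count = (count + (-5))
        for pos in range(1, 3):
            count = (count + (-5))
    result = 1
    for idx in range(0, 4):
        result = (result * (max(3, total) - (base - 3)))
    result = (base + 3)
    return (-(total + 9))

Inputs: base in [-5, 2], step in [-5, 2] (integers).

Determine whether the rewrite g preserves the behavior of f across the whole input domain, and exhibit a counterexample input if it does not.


On input base=-5, step=-5, f returns -13 while g returns -14.
verdict: not equivalent; witness: base=-5, step=-5


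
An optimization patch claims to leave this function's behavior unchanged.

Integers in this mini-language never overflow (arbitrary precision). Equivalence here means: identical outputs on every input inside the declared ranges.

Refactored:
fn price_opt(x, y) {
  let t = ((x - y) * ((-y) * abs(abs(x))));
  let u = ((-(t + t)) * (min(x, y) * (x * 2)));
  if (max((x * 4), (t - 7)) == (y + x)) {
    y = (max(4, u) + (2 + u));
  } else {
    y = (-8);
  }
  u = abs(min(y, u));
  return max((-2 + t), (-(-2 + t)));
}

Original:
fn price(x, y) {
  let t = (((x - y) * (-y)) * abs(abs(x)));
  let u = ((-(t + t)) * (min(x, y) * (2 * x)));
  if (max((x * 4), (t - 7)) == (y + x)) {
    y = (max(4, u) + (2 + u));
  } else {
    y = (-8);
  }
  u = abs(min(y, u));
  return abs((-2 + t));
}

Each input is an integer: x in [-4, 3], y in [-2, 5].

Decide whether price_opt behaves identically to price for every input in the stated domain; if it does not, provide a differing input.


Equivalent — the differences include constant usage differs; also min/max/abs usage differs; also arithmetic usage differs, yet no declared input distinguishes the two.
Spot check at x=1, y=-1 — price: t=2, then u=8, then (max((x * 4), (t - 7)) == (y + x)) is false, then y=-8, then u=8, then returns 0. price_opt: t=2, then u=8, then (max((x * 4), (t - 7)) == (y + x)) is false, then y=-8, then u=8, then returns 0. Both give 0.
Checked all 64 inputs in the declared domain: the outputs agree on every one.
verdict: equivalent


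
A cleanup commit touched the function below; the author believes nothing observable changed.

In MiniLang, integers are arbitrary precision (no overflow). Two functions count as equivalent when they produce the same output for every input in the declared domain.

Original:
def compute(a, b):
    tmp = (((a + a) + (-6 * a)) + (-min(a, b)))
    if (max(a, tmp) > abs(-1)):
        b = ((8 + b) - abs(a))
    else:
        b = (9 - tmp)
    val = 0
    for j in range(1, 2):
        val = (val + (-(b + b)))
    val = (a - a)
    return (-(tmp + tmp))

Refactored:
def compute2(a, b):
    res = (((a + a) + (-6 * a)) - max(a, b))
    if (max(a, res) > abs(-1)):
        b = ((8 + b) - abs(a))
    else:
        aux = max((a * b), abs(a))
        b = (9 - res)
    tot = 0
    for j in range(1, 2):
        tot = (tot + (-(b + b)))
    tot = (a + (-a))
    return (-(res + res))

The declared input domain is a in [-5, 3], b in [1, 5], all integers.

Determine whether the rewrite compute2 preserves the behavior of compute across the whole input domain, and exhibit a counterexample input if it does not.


a=-5, b=1 yields -50 from compute but -38 from compute2.
verdict: not equivalent; witness: a=-5, b=1


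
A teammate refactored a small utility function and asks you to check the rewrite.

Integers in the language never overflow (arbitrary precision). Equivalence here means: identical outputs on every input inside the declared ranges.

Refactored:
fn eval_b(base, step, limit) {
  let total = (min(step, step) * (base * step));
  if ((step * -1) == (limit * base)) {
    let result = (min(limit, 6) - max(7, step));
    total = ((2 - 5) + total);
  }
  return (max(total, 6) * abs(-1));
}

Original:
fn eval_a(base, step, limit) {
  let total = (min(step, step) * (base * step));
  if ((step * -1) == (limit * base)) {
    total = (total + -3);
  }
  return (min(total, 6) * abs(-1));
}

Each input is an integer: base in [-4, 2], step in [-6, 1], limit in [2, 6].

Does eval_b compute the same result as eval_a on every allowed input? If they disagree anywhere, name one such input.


Take base=-4, step=-6, limit=2.
eval_a: total=-144, then ((step * -1) == (limit * base)) is false, then returns -144
eval_b: total=-144, then ((step * -1) == (limit * base)) is false, then returns 6
-144 != 6, so the rewrite changes behavior.
verdict: not equivalent; witness: base=-4, step=-6, limit=2


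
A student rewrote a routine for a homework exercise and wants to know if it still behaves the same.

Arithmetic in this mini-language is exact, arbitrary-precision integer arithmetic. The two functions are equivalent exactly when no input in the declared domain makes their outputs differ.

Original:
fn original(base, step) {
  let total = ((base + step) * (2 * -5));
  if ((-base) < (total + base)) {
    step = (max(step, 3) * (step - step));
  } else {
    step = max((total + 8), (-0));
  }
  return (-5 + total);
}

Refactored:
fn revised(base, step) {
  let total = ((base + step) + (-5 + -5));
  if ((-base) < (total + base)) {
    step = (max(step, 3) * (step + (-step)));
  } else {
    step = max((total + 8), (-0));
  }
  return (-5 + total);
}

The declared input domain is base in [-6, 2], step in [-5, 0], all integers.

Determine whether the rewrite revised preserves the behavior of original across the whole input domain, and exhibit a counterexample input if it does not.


Try base=-6, step=-5.
original: total := 110 | ((-base) < (total + base)): true | step := 0 | result 105
revised: total := -21 | ((-base) < (total + base)): false | step := 0 | result -26
105 against -26: the behavior changed.
verdict: not equivalent; witness: base=-6, step=-5


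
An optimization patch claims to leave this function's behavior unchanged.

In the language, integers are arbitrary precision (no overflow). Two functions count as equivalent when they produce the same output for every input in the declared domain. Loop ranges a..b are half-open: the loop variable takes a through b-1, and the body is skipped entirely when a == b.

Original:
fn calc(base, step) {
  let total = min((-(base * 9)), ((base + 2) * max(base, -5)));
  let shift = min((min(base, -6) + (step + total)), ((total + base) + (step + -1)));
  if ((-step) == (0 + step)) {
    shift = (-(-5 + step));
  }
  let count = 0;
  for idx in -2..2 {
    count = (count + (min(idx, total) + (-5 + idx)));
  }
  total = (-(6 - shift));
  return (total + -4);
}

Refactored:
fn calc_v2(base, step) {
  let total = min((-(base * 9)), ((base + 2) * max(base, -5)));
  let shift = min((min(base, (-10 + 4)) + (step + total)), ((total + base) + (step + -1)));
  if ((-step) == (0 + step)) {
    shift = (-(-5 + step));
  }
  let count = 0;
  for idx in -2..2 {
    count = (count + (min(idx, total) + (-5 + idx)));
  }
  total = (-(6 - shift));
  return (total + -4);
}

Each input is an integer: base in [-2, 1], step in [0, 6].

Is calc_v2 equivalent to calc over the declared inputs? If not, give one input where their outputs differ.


Reading the diff, among the changes: constant usage differs, and arithmetic usage differs.
Tracing base=0, step=2: calc: total := 0 | shift := -4 | ((-step) == (0 + step)): false | count := 0 | iter idx=-2: | count := -9 | iter idx=-1: | count := -16 | iter idx=0: | count := -21 | iter idx=1: | count := -25 | total := -10 | result -14 | calc_v2: total := 0 | shift := -4 | ((-step) == (0 + step)): false | count := 0 | iter idx=-2: | count := -9 | iter idx=-1: | count := -16 | iter idx=0: | count := -21 | iter idx=1: | count := -25 | total := -10 | result -14 — matching result -14.
Across all 28 domain points the two functions coincide.
verdict: equivalent
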